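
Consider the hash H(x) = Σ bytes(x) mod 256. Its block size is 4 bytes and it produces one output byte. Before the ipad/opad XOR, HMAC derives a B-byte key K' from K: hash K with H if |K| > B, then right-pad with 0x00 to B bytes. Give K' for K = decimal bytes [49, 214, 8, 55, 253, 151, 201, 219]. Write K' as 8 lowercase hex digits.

7e000000

|K| = 8 > B = 4, so first hash the key.
H(K): sum = 49+214+8+55+253+151+201+219 = 1150; mod 256 = 126 → 7e.
Zero-pad H(K) = 7e to 4 bytes: K' = 7e 00 00 00.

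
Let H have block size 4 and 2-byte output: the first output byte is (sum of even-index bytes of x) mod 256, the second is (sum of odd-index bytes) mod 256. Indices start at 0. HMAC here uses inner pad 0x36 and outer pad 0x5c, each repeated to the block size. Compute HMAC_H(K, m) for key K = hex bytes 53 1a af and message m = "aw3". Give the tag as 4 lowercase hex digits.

Key hex bytes 53 1a af is 3 bytes ≤ B = 4; zero-pad to 4 bytes: K' = 53 1a af 00.
K' ⊕ ipad = 65 2c 99 36.  K' ⊕ opad = 0f 46 f3 5c.
Inner input = (K'⊕ipad) ∥ m = 65 2c 99 36 ∥ 61 77 33.
Inner hash: even-index sum = 402 mod 256 = 146; odd-index sum = 217 mod 256 = 217 → 92 d9.
Outer input = (K'⊕opad) ∥ inner = 0f 46 f3 5c ∥ 92 d9.
Outer hash (tag): even-index sum = 404 mod 256 = 148; odd-index sum = 379 mod 256 = 123 → 94 7b.

947b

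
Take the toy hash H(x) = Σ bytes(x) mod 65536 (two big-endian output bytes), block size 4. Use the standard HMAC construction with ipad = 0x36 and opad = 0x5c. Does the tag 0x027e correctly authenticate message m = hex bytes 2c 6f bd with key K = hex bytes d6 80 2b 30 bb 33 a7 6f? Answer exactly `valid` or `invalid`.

valid

Key hex bytes d6 80 2b 30 bb 33 a7 6f is 8 bytes > B = 4, so hash it first: H(key) = 03 b5, then zero-pad to 4 bytes: K' = 03 b5 00 00.
K' ⊕ ipad = 35 83 36 36; K' ⊕ opad = 5f e9 5c 5c.
Inner hash: sum = 53+131+54+54+44+111+189 = 636 → 02 7c.
Outer hash (recomputed tag): sum = 95+233+92+92+2+124 = 638 → 02 7e.
Recomputed tag = 027e; claimed = 027e → match.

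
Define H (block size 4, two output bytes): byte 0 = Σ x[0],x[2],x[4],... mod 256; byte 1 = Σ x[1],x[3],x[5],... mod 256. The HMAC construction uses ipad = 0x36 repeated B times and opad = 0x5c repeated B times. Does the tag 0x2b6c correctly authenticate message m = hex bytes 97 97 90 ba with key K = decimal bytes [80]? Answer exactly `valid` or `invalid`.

Key decimal bytes [80] = 50 is 1 byte ≤ B = 4; zero-pad to 4 bytes: K' = 50 00 00 00.
K' ⊕ ipad = 66 36 36 36; K' ⊕ opad = 0c 5c 5c 5c.
Inner hash: even-index sum = 451 mod 256 = 195; odd-index sum = 445 mod 256 = 189 → c3 bd.
Outer hash (recomputed tag): even-index sum = 299 mod 256 = 43; odd-index sum = 373 mod 256 = 117 → 2b 75.
Recomputed tag = 2b75; claimed = 2b6c → mismatch.

invalid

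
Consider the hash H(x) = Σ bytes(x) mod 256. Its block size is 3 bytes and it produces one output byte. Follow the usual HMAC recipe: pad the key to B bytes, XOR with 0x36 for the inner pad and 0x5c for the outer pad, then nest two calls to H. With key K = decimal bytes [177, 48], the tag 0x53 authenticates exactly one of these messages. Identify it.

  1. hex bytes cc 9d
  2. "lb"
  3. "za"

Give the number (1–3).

3

Key decimal bytes [177, 48] = b1 30 is 2 bytes ≤ B = 3; zero-pad to 3 bytes: K' = b1 30 00.
K' ⊕ ipad = 87 06 36; K' ⊕ opad = ed 6c 5c.
m1: inner = H(87 06 36 cc 9d) = 2c; tag = H(ed 6c 5c 2c) = e1
m2: inner = H(87 06 36 6c 62) = 91; tag = H(ed 6c 5c 91) = 46
m3: inner = H(87 06 36 7a 61) = 9e; tag = H(ed 6c 5c 9e) = 53 ← matches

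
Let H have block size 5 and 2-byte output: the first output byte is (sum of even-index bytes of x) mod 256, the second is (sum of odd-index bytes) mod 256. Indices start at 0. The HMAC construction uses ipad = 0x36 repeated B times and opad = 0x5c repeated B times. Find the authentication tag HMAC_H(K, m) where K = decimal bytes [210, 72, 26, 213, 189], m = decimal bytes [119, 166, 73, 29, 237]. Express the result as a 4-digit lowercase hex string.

c3fb

Key decimal bytes [210, 72, 26, 213, 189] = d2 48 1a d5 bd is exactly B = 5 bytes: K' = d2 48 1a d5 bd.
K' ⊕ ipad = e4 7e 2c e3 8b.  K' ⊕ opad = 8e 14 46 89 e1.
Inner input = (K'⊕ipad) ∥ m = e4 7e 2c e3 8b ∥ 77 a6 49 1d ed.
Inner hash: even-index sum = 606 mod 256 = 94; odd-index sum = 782 mod 256 = 14 → 5e 0e.
Outer input = (K'⊕opad) ∥ inner = 8e 14 46 89 e1 ∥ 5e 0e.
Outer hash (tag): even-index sum = 451 mod 256 = 195; odd-index sum = 251 mod 256 = 251 → c3 fb.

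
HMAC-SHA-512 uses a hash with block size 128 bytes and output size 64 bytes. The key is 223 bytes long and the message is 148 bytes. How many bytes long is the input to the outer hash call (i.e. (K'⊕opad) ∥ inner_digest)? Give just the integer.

192

Key is 223 > 128 bytes, so it is hashed to 64 bytes then zero-padded to 128: |K'| = 128.
Outer input = (K'⊕opad) ∥ H(inner) → 128 + 64 = 192 bytes.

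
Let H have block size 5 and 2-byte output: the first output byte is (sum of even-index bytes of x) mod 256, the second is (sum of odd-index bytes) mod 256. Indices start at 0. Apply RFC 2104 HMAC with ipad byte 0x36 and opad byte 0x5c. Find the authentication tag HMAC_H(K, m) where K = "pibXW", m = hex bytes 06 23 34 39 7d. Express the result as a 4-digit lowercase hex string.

f990

Key "pibXW" = 70 69 62 58 57 is exactly B = 5 bytes: K' = 70 69 62 58 57.
K' ⊕ ipad = 46 5f 54 6e 61.  K' ⊕ opad = 2c 35 3e 04 0b.
Inner input = (K'⊕ipad) ∥ m = 46 5f 54 6e 61 ∥ 06 23 34 39 7d.
Inner hash: even-index sum = 343 mod 256 = 87; odd-index sum = 388 mod 256 = 132 → 57 84.
Outer input = (K'⊕opad) ∥ inner = 2c 35 3e 04 0b ∥ 57 84.
Outer hash (tag): even-index sum = 249 mod 256 = 249; odd-index sum = 144 mod 256 = 144 → f9 90.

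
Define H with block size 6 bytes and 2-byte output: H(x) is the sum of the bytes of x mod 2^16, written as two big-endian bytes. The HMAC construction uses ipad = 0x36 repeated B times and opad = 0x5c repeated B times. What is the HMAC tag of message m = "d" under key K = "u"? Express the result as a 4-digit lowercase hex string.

Key "u" = 75 is 1 byte ≤ B = 6; zero-pad to 6 bytes: K' = 75 00 00 00 00 00.
K' ⊕ ipad = 43 36 36 36 36 36.  K' ⊕ opad = 29 5c 5c 5c 5c 5c.
Inner input = (K'⊕ipad) ∥ m = 43 36 36 36 36 36 ∥ 64.
Inner hash: sum = 67+54+54+54+54+54+100 = 437 → 01 b5.
Outer input = (K'⊕opad) ∥ inner = 29 5c 5c 5c 5c 5c ∥ 01 b5.
Outer hash (tag): sum = 41+92+92+92+92+92+1+181 = 683 → 02 ab.

02ab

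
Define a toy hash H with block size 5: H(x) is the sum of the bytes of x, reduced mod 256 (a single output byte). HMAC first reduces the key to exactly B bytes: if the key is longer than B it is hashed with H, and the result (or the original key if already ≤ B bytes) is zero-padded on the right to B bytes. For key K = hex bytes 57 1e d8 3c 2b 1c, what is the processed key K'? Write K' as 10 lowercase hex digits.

|K| = 6 > B = 5, so first hash the key.
H(K): sum = 87+30+216+60+43+28 = 464; mod 256 = 208 → d0.
Zero-pad H(K) = d0 to 5 bytes: K' = d0 00 00 00 00.

d000000000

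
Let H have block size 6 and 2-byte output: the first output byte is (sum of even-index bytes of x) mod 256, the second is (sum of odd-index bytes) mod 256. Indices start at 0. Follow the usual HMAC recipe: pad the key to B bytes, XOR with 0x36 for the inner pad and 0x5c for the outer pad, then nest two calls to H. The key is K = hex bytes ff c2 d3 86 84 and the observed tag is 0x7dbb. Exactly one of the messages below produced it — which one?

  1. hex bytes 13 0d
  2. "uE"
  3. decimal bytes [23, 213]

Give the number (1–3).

Key hex bytes ff c2 d3 86 84 is 5 bytes ≤ B = 6; zero-pad to 6 bytes: K' = ff c2 d3 86 84 00.
K' ⊕ ipad = c9 f4 e5 b0 b2 36; K' ⊕ opad = a3 9e 8f da d8 5c.
m1: inner = H(c9 f4 e5 b0 b2 36 13 0d) = 73 e7; tag = H(a3 9e 8f da d8 5c 73 e7) = 7dbb ← matches
m2: inner = H(c9 f4 e5 b0 b2 36 75 45) = d5 1f; tag = H(a3 9e 8f da d8 5c d5 1f) = dff3
m3: inner = H(c9 f4 e5 b0 b2 36 17 d5) = 77 af; tag = H(a3 9e 8f da d8 5c 77 af) = 8183

1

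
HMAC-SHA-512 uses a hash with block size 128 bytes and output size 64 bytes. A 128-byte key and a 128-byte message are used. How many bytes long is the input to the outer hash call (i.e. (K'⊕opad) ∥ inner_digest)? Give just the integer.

192

Key is 128 ≤ 128 bytes, zero-padded: |K'| = 128.
Outer input = (K'⊕opad) ∥ H(inner) → 128 + 64 = 192 bytes.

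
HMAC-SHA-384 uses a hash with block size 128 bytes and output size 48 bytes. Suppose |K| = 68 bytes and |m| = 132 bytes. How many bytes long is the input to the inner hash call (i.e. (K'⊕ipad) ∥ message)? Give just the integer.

260

Key is 68 ≤ 128 bytes, zero-padded: |K'| = 128.
Inner input = (K'⊕ipad) ∥ m → 128 + 132 = 260 bytes.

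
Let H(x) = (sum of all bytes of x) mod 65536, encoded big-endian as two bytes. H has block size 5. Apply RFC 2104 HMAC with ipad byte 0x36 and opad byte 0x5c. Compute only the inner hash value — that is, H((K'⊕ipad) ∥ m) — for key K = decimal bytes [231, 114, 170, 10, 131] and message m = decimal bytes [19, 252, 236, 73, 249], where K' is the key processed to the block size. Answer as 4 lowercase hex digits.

05df

Key decimal bytes [231, 114, 170, 10, 131] = e7 72 aa 0a 83 is exactly B = 5 bytes: K' = e7 72 aa 0a 83.
K' ⊕ ipad = d1 44 9c 3c b5.
Inner input = d1 44 9c 3c b5 ∥ 13 fc ec 49 f9.
Inner hash: sum = 209+68+156+60+181+19+252+236+73+249 = 1503 → 05 df.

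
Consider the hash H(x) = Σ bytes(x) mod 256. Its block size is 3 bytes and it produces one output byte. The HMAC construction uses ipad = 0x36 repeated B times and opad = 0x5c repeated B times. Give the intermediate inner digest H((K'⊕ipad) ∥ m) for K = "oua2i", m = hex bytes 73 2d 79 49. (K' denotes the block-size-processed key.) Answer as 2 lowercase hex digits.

a4

Key "oua2i" = 6f 75 61 32 69 is 5 bytes > B = 3, so hash it first: H(key) = e0, then zero-pad to 3 bytes: K' = e0 00 00.
K' ⊕ ipad = d6 36 36.
Inner input = d6 36 36 ∥ 73 2d 79 49.
Inner hash: sum = 214+54+54+115+45+121+73 = 676; mod 256 = 164 → a4.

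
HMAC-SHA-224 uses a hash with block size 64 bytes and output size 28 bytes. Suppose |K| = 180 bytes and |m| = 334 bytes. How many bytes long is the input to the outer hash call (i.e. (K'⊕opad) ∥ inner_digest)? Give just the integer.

Key is 180 > 64 bytes, so it is hashed to 28 bytes then zero-padded to 64: |K'| = 64.
Outer input = (K'⊕opad) ∥ H(inner) → 64 + 28 = 92 bytes.

92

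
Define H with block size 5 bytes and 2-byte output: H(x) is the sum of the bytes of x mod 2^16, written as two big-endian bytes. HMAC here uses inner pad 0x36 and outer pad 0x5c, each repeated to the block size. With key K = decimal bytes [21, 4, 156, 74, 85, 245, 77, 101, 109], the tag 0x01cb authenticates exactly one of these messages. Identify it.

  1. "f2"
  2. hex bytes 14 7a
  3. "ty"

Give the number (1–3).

3

Key decimal bytes [21, 4, 156, 74, 85, 245, 77, 101, 109] = 15 04 9c 4a 55 f5 4d 65 6d is 9 bytes > B = 5, so hash it first: H(key) = 03 68, then zero-pad to 5 bytes: K' = 03 68 00 00 00.
K' ⊕ ipad = 35 5e 36 36 36; K' ⊕ opad = 5f 34 5c 5c 5c.
m1: inner = H(35 5e 36 36 36 66 32) = 01 cd; tag = H(5f 34 5c 5c 5c 01 cd) = 0275
m2: inner = H(35 5e 36 36 36 14 7a) = 01 c3; tag = H(5f 34 5c 5c 5c 01 c3) = 026b
m3: inner = H(35 5e 36 36 36 74 79) = 02 22; tag = H(5f 34 5c 5c 5c 02 22) = 01cb ← matches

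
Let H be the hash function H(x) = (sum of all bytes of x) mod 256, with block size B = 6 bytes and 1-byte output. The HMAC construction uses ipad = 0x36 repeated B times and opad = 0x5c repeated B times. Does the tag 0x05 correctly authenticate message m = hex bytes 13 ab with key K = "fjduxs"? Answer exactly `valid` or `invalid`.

Key "fjduxs" = 66 6a 64 75 78 73 is exactly B = 6 bytes: K' = 66 6a 64 75 78 73.
K' ⊕ ipad = 50 5c 52 43 4e 45; K' ⊕ opad = 3a 36 38 29 24 2f.
Inner hash: sum = 80+92+82+67+78+69+19+171 = 658; mod 256 = 146 → 92.
Outer hash (recomputed tag): sum = 58+54+56+41+36+47+146 = 438; mod 256 = 182 → b6.
Recomputed tag = b6; claimed = 05 → mismatch.

invalid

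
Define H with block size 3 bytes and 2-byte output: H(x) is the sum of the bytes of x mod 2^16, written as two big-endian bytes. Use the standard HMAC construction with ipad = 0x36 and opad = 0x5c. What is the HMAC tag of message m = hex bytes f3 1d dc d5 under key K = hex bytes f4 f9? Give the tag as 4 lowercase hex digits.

0235

Key hex bytes f4 f9 is 2 bytes ≤ B = 3; zero-pad to 3 bytes: K' = f4 f9 00.
K' ⊕ ipad = c2 cf 36.  K' ⊕ opad = a8 a5 5c.
Inner input = (K'⊕ipad) ∥ m = c2 cf 36 ∥ f3 1d dc d5.
Inner hash: sum = 194+207+54+243+29+220+213 = 1160 → 04 88.
Outer input = (K'⊕opad) ∥ inner = a8 a5 5c ∥ 04 88.
Outer hash (tag): sum = 168+165+92+4+136 = 565 → 02 35.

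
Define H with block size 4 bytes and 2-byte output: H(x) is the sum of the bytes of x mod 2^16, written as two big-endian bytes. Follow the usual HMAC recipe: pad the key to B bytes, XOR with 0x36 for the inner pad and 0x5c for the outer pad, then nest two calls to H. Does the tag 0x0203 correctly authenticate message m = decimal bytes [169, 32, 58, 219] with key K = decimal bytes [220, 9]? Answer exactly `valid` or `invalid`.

valid

Key decimal bytes [220, 9] = dc 09 is 2 bytes ≤ B = 4; zero-pad to 4 bytes: K' = dc 09 00 00.
K' ⊕ ipad = ea 3f 36 36; K' ⊕ opad = 80 55 5c 5c.
Inner hash: sum = 234+63+54+54+169+32+58+219 = 883 → 03 73.
Outer hash (recomputed tag): sum = 128+85+92+92+3+115 = 515 → 02 03.
Recomputed tag = 0203; claimed = 0203 → match.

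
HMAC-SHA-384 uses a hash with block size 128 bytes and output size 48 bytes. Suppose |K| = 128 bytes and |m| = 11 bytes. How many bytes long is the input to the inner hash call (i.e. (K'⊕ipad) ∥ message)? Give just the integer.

139

Key is 128 ≤ 128 bytes, zero-padded: |K'| = 128.
Inner input = (K'⊕ipad) ∥ m → 128 + 11 = 139 bytes.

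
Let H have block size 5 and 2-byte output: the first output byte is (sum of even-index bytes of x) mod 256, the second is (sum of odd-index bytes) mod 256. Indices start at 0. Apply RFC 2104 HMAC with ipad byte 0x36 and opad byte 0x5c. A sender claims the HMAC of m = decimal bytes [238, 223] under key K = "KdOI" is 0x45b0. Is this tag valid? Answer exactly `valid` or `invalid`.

Key "KdOI" = 4b 64 4f 49 is 4 bytes ≤ B = 5; zero-pad to 5 bytes: K' = 4b 64 4f 49 00.
K' ⊕ ipad = 7d 52 79 7f 36; K' ⊕ opad = 17 38 13 15 5c.
Inner hash: even-index sum = 523 mod 256 = 11; odd-index sum = 447 mod 256 = 191 → 0b bf.
Outer hash (recomputed tag): even-index sum = 325 mod 256 = 69; odd-index sum = 88 mod 256 = 88 → 45 58.
Recomputed tag = 4558; claimed = 45b0 → mismatch.

invalid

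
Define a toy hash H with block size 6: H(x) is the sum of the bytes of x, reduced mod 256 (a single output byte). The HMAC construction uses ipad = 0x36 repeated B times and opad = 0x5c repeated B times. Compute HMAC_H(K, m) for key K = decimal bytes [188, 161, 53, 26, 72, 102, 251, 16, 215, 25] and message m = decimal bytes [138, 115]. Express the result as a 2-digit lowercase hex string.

Key decimal bytes [188, 161, 53, 26, 72, 102, 251, 16, 215, 25] = bc a1 35 1a 48 66 fb 10 d7 19 is 10 bytes > B = 6, so hash it first: H(key) = 55, then zero-pad to 6 bytes: K' = 55 00 00 00 00 00.
K' ⊕ ipad = 63 36 36 36 36 36.  K' ⊕ opad = 09 5c 5c 5c 5c 5c.
Inner input = (K'⊕ipad) ∥ m = 63 36 36 36 36 36 ∥ 8a 73.
Inner hash: sum = 99+54+54+54+54+54+138+115 = 622; mod 256 = 110 → 6e.
Outer input = (K'⊕opad) ∥ inner = 09 5c 5c 5c 5c 5c ∥ 6e.
Outer hash (tag): sum = 9+92+92+92+92+92+110 = 579; mod 256 = 67 → 43.

43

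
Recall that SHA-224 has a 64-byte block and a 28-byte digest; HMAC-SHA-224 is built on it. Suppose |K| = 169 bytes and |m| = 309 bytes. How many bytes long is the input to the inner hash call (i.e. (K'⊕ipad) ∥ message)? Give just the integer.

Key is 169 > 64 bytes, so it is hashed to 28 bytes then zero-padded to 64: |K'| = 64.
Inner input = (K'⊕ipad) ∥ m → 64 + 309 = 373 bytes.

373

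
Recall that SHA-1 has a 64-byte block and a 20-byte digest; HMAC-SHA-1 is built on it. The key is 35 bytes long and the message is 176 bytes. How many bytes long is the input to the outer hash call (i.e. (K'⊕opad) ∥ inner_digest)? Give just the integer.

Key is 35 ≤ 64 bytes, zero-padded: |K'| = 64.
Outer input = (K'⊕opad) ∥ H(inner) → 64 + 20 = 84 bytes.

84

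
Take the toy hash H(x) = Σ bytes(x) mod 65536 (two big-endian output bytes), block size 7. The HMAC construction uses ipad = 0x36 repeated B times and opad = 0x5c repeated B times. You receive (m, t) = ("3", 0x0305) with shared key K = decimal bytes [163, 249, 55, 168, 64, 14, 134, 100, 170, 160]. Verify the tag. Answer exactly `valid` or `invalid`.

valid

Key decimal bytes [163, 249, 55, 168, 64, 14, 134, 100, 170, 160] = a3 f9 37 a8 40 0e 86 64 aa a0 is 10 bytes > B = 7, so hash it first: H(key) = 04 fd, then zero-pad to 7 bytes: K' = 04 fd 00 00 00 00 00.
K' ⊕ ipad = 32 cb 36 36 36 36 36; K' ⊕ opad = 58 a1 5c 5c 5c 5c 5c.
Inner hash: sum = 50+203+54+54+54+54+54+51 = 574 → 02 3e.
Outer hash (recomputed tag): sum = 88+161+92+92+92+92+92+2+62 = 773 → 03 05.
Recomputed tag = 0305; claimed = 0305 → match.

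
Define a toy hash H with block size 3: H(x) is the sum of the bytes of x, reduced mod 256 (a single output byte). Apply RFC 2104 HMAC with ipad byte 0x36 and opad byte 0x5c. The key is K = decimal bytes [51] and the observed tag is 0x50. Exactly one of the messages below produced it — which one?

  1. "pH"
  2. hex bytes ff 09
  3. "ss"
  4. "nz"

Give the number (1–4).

1

Key decimal bytes [51] = 33 is 1 byte ≤ B = 3; zero-pad to 3 bytes: K' = 33 00 00.
K' ⊕ ipad = 05 36 36; K' ⊕ opad = 6f 5c 5c.
m1: inner = H(05 36 36 70 48) = 29; tag = H(6f 5c 5c 29) = 50 ← matches
m2: inner = H(05 36 36 ff 09) = 79; tag = H(6f 5c 5c 79) = a0
m3: inner = H(05 36 36 73 73) = 57; tag = H(6f 5c 5c 57) = 7e
m4: inner = H(05 36 36 6e 7a) = 59; tag = H(6f 5c 5c 59) = 80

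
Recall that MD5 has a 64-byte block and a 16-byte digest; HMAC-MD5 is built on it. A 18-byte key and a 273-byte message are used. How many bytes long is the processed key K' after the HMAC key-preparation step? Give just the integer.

64

Key is 18 ≤ 64 bytes, zero-padded: |K'| = 64.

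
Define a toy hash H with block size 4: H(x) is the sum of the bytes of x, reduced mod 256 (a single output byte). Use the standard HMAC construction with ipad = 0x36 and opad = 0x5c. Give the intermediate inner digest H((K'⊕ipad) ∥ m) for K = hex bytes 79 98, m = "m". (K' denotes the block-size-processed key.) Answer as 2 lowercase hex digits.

Key hex bytes 79 98 is 2 bytes ≤ B = 4; zero-pad to 4 bytes: K' = 79 98 00 00.
K' ⊕ ipad = 4f ae 36 36.
Inner input = 4f ae 36 36 ∥ 6d.
Inner hash: sum = 79+174+54+54+109 = 470; mod 256 = 214 → d6.

d6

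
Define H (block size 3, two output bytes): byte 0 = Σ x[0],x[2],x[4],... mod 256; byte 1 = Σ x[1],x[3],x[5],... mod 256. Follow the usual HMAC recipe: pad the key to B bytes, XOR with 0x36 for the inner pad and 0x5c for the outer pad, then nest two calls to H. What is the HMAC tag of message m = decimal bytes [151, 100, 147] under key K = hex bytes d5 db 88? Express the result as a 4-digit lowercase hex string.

Key hex bytes d5 db 88 is exactly B = 3 bytes: K' = d5 db 88.
K' ⊕ ipad = e3 ed be.  K' ⊕ opad = 89 87 d4.
Inner input = (K'⊕ipad) ∥ m = e3 ed be ∥ 97 64 93.
Inner hash: even-index sum = 517 mod 256 = 5; odd-index sum = 535 mod 256 = 23 → 05 17.
Outer input = (K'⊕opad) ∥ inner = 89 87 d4 ∥ 05 17.
Outer hash (tag): even-index sum = 372 mod 256 = 116; odd-index sum = 140 mod 256 = 140 → 74 8c.

748c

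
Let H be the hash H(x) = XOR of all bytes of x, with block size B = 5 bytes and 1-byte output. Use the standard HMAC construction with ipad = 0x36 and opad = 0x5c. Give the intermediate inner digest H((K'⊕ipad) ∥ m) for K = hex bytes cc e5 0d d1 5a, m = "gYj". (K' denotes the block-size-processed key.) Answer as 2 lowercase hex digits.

Key hex bytes cc e5 0d d1 5a is exactly B = 5 bytes: K' = cc e5 0d d1 5a.
K' ⊕ ipad = fa d3 3b e7 6c.
Inner input = fa d3 3b e7 6c ∥ 67 59 6a.
Inner hash: XOR fa⊕d3⊕3b⊕e7⊕6c⊕67⊕59⊕6a = cd.

cd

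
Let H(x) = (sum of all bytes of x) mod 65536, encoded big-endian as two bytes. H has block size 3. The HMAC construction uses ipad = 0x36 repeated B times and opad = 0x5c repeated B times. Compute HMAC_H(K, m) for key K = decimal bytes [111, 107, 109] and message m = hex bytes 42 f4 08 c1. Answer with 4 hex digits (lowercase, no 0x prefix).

Key decimal bytes [111, 107, 109] = 6f 6b 6d is exactly B = 3 bytes: K' = 6f 6b 6d.
K' ⊕ ipad = 59 5d 5b.  K' ⊕ opad = 33 37 31.
Inner input = (K'⊕ipad) ∥ m = 59 5d 5b ∥ 42 f4 08 c1.
Inner hash: sum = 89+93+91+66+244+8+193 = 784 → 03 10.
Outer input = (K'⊕opad) ∥ inner = 33 37 31 ∥ 03 10.
Outer hash (tag): sum = 51+55+49+3+16 = 174 → 00 ae.

00ae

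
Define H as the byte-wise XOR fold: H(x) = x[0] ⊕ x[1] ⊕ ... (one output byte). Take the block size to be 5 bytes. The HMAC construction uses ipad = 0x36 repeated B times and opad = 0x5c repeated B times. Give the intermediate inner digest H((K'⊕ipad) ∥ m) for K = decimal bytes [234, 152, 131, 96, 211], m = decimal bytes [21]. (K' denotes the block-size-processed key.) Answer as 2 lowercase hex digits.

Key decimal bytes [234, 152, 131, 96, 211] = ea 98 83 60 d3 is exactly B = 5 bytes: K' = ea 98 83 60 d3.
K' ⊕ ipad = dc ae b5 56 e5.
Inner input = dc ae b5 56 e5 ∥ 15.
Inner hash: XOR dc⊕ae⊕b5⊕56⊕e5⊕15 = 61.

61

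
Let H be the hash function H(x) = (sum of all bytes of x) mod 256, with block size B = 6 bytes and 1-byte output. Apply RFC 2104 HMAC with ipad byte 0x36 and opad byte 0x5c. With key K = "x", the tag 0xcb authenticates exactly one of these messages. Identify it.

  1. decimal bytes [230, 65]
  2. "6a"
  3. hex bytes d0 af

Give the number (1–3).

Key "x" = 78 is 1 byte ≤ B = 6; zero-pad to 6 bytes: K' = 78 00 00 00 00 00.
K' ⊕ ipad = 4e 36 36 36 36 36; K' ⊕ opad = 24 5c 5c 5c 5c 5c.
m1: inner = H(4e 36 36 36 36 36 e6 41) = 83; tag = H(24 5c 5c 5c 5c 5c 83) = 73
m2: inner = H(4e 36 36 36 36 36 36 61) = f3; tag = H(24 5c 5c 5c 5c 5c f3) = e3
m3: inner = H(4e 36 36 36 36 36 d0 af) = db; tag = H(24 5c 5c 5c 5c 5c db) = cb ← matches

3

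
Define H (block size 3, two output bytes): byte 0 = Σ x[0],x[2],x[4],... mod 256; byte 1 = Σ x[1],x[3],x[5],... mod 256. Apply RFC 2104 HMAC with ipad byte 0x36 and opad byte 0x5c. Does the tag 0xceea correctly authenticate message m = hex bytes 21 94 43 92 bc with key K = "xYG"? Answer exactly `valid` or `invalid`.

Key "xYG" = 78 59 47 is exactly B = 3 bytes: K' = 78 59 47.
K' ⊕ ipad = 4e 6f 71; K' ⊕ opad = 24 05 1b.
Inner hash: even-index sum = 485 mod 256 = 229; odd-index sum = 399 mod 256 = 143 → e5 8f.
Outer hash (recomputed tag): even-index sum = 206 mod 256 = 206; odd-index sum = 234 mod 256 = 234 → ce ea.
Recomputed tag = ceea; claimed = ceea → match.

valid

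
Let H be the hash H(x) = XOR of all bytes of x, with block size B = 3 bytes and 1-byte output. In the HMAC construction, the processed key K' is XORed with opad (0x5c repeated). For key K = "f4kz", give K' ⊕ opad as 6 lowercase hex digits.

Key "f4kz" = 66 34 6b 7a is 4 bytes > B = 3, so hash it first: H(key) = 43, then zero-pad to 3 bytes: K' = 43 00 00.
XOR each byte with 0x5c: 43⊕5c=1f, 00⊕5c=5c, 00⊕5c=5c.

1f5c5c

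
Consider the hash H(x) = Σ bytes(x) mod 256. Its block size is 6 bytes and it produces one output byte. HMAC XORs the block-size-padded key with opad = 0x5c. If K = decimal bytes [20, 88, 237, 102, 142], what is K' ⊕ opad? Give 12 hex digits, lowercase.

Key decimal bytes [20, 88, 237, 102, 142] = 14 58 ed 66 8e is 5 bytes ≤ B = 6; zero-pad to 6 bytes: K' = 14 58 ed 66 8e 00.
XOR each byte with 0x5c: 14⊕5c=48, 58⊕5c=04, ed⊕5c=b1, 66⊕5c=3a, 8e⊕5c=d2, 00⊕5c=5c.

4804b13ad25c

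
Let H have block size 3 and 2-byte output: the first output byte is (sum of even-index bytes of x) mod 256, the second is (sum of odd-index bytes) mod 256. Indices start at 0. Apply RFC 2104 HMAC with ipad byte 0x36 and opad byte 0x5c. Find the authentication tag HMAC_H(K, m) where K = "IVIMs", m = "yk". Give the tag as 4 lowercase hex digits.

c3d3

Key "IVIMs" = 49 56 49 4d 73 is 5 bytes > B = 3, so hash it first: H(key) = 05 a3, then zero-pad to 3 bytes: K' = 05 a3 00.
K' ⊕ ipad = 33 95 36.  K' ⊕ opad = 59 ff 5c.
Inner input = (K'⊕ipad) ∥ m = 33 95 36 ∥ 79 6b.
Inner hash: even-index sum = 212 mod 256 = 212; odd-index sum = 270 mod 256 = 14 → d4 0e.
Outer input = (K'⊕opad) ∥ inner = 59 ff 5c ∥ d4 0e.
Outer hash (tag): even-index sum = 195 mod 256 = 195; odd-index sum = 467 mod 256 = 211 → c3 d3.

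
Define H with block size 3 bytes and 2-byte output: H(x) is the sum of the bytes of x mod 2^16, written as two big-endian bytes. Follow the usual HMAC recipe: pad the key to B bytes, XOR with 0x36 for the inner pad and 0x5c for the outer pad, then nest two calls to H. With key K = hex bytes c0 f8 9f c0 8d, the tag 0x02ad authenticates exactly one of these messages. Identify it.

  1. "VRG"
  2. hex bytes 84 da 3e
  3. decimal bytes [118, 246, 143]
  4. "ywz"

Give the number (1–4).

3

Key hex bytes c0 f8 9f c0 8d is 5 bytes > B = 3, so hash it first: H(key) = 03 a4, then zero-pad to 3 bytes: K' = 03 a4 00.
K' ⊕ ipad = 35 92 36; K' ⊕ opad = 5f f8 5c.
m1: inner = H(35 92 36 56 52 47) = 01 ec; tag = H(5f f8 5c 01 ec) = 02a0
m2: inner = H(35 92 36 84 da 3e) = 02 99; tag = H(5f f8 5c 02 99) = 024e
m3: inner = H(35 92 36 76 f6 8f) = 02 f8; tag = H(5f f8 5c 02 f8) = 02ad ← matches
m4: inner = H(35 92 36 79 77 7a) = 02 67; tag = H(5f f8 5c 02 67) = 021c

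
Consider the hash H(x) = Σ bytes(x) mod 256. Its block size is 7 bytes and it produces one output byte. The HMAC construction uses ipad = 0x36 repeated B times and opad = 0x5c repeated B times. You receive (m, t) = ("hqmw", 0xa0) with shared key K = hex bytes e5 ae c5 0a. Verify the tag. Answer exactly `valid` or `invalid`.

invalid

Key hex bytes e5 ae c5 0a is 4 bytes ≤ B = 7; zero-pad to 7 bytes: K' = e5 ae c5 0a 00 00 00.
K' ⊕ ipad = d3 98 f3 3c 36 36 36; K' ⊕ opad = b9 f2 99 56 5c 5c 5c.
Inner hash: sum = 211+152+243+60+54+54+54+104+113+109+119 = 1273; mod 256 = 249 → f9.
Outer hash (recomputed tag): sum = 185+242+153+86+92+92+92+249 = 1191; mod 256 = 167 → a7.
Recomputed tag = a7; claimed = a0 → mismatch.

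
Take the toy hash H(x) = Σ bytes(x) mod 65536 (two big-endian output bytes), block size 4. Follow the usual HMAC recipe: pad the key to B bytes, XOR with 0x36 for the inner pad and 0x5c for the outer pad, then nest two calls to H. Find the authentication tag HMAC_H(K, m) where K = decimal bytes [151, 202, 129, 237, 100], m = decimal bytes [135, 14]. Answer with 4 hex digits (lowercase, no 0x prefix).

Key decimal bytes [151, 202, 129, 237, 100] = 97 ca 81 ed 64 is 5 bytes > B = 4, so hash it first: H(key) = 03 33, then zero-pad to 4 bytes: K' = 03 33 00 00.
K' ⊕ ipad = 35 05 36 36.  K' ⊕ opad = 5f 6f 5c 5c.
Inner input = (K'⊕ipad) ∥ m = 35 05 36 36 ∥ 87 0e.
Inner hash: sum = 53+5+54+54+135+14 = 315 → 01 3b.
Outer input = (K'⊕opad) ∥ inner = 5f 6f 5c 5c ∥ 01 3b.
Outer hash (tag): sum = 95+111+92+92+1+59 = 450 → 01 c2.

01c2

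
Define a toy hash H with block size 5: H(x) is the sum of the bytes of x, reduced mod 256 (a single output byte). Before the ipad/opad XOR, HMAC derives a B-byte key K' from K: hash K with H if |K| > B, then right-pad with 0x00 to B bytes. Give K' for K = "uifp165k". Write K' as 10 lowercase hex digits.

bb00000000

|K| = 8 > B = 5, so first hash the key.
H(K): sum = 117+105+102+112+49+54+53+107 = 699; mod 256 = 187 → bb.
Zero-pad H(K) = bb to 5 bytes: K' = bb 00 00 00 00.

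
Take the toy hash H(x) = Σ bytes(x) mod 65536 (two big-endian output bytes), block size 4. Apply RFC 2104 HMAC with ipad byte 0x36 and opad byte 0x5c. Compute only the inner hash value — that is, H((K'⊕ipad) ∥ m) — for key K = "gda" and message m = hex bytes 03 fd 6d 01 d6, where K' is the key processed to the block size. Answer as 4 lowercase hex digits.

0374

Key "gda" = 67 64 61 is 3 bytes ≤ B = 4; zero-pad to 4 bytes: K' = 67 64 61 00.
K' ⊕ ipad = 51 52 57 36.
Inner input = 51 52 57 36 ∥ 03 fd 6d 01 d6.
Inner hash: sum = 81+82+87+54+3+253+109+1+214 = 884 → 03 74.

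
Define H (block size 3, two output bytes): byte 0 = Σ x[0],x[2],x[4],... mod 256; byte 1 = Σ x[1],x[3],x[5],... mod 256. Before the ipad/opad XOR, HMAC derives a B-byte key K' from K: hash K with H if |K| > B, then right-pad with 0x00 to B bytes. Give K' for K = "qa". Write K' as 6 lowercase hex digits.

Key "qa" = 71 61 is 2 bytes ≤ B = 3; zero-pad to 3 bytes: K' = 71 61 00.

716100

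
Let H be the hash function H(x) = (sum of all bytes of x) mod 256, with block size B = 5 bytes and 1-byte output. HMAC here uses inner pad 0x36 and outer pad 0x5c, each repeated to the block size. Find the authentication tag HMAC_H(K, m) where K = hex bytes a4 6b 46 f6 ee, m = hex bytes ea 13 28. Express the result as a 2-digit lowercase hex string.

Key hex bytes a4 6b 46 f6 ee is exactly B = 5 bytes: K' = a4 6b 46 f6 ee.
K' ⊕ ipad = 92 5d 70 c0 d8.  K' ⊕ opad = f8 37 1a aa b2.
Inner input = (K'⊕ipad) ∥ m = 92 5d 70 c0 d8 ∥ ea 13 28.
Inner hash: sum = 146+93+112+192+216+234+19+40 = 1052; mod 256 = 28 → 1c.
Outer input = (K'⊕opad) ∥ inner = f8 37 1a aa b2 ∥ 1c.
Outer hash (tag): sum = 248+55+26+170+178+28 = 705; mod 256 = 193 → c1.

c1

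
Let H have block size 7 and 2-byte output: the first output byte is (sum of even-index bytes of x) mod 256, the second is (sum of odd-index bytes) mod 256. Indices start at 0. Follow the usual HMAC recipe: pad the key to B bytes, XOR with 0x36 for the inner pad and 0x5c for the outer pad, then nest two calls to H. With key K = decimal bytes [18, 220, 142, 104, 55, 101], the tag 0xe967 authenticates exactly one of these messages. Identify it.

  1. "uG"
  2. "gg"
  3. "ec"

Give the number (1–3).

2

Key decimal bytes [18, 220, 142, 104, 55, 101] = 12 dc 8e 68 37 65 is 6 bytes ≤ B = 7; zero-pad to 7 bytes: K' = 12 dc 8e 68 37 65 00.
K' ⊕ ipad = 24 ea b8 5e 01 53 36; K' ⊕ opad = 4e 80 d2 34 6b 39 5c.
m1: inner = H(24 ea b8 5e 01 53 36 75 47) = 5a 10; tag = H(4e 80 d2 34 6b 39 5c 5a 10) = f747
m2: inner = H(24 ea b8 5e 01 53 36 67 67) = 7a 02; tag = H(4e 80 d2 34 6b 39 5c 7a 02) = e967 ← matches
m3: inner = H(24 ea b8 5e 01 53 36 65 63) = 76 00; tag = H(4e 80 d2 34 6b 39 5c 76 00) = e763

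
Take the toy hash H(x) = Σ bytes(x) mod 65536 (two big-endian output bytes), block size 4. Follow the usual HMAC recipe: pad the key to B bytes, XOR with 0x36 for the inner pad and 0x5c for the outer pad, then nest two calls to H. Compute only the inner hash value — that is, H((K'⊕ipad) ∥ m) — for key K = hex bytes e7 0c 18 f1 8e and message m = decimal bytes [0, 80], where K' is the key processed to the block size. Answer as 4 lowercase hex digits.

Key hex bytes e7 0c 18 f1 8e is 5 bytes > B = 4, so hash it first: H(key) = 02 8a, then zero-pad to 4 bytes: K' = 02 8a 00 00.
K' ⊕ ipad = 34 bc 36 36.
Inner input = 34 bc 36 36 ∥ 00 50.
Inner hash: sum = 52+188+54+54+0+80 = 428 → 01 ac.

01ac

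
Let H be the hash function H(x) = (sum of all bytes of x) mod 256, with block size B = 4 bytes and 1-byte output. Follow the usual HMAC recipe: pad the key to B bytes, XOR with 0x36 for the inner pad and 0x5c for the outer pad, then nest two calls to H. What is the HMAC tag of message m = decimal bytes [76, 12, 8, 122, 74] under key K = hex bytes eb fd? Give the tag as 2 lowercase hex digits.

48

Key hex bytes eb fd is 2 bytes ≤ B = 4; zero-pad to 4 bytes: K' = eb fd 00 00.
K' ⊕ ipad = dd cb 36 36.  K' ⊕ opad = b7 a1 5c 5c.
Inner input = (K'⊕ipad) ∥ m = dd cb 36 36 ∥ 4c 0c 08 7a 4a.
Inner hash: sum = 221+203+54+54+76+12+8+122+74 = 824; mod 256 = 56 → 38.
Outer input = (K'⊕opad) ∥ inner = b7 a1 5c 5c ∥ 38.
Outer hash (tag): sum = 183+161+92+92+56 = 584; mod 256 = 72 → 48.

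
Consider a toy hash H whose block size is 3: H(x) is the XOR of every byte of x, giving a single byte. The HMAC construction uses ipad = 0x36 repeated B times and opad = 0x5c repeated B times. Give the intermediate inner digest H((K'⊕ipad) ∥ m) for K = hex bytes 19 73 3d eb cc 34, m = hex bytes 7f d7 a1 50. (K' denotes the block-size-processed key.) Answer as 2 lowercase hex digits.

2b

Key hex bytes 19 73 3d eb cc 34 is 6 bytes > B = 3, so hash it first: H(key) = 44, then zero-pad to 3 bytes: K' = 44 00 00.
K' ⊕ ipad = 72 36 36.
Inner input = 72 36 36 ∥ 7f d7 a1 50.
Inner hash: XOR 72⊕36⊕36⊕7f⊕d7⊕a1⊕50 = 2b.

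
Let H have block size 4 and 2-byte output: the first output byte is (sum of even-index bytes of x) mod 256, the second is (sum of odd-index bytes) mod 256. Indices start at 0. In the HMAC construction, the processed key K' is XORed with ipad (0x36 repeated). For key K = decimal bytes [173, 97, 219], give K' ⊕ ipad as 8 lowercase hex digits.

9b57ed36

Key decimal bytes [173, 97, 219] = ad 61 db is 3 bytes ≤ B = 4; zero-pad to 4 bytes: K' = ad 61 db 00.
XOR each byte with 0x36: ad⊕36=9b, 61⊕36=57, db⊕36=ed, 00⊕36=36.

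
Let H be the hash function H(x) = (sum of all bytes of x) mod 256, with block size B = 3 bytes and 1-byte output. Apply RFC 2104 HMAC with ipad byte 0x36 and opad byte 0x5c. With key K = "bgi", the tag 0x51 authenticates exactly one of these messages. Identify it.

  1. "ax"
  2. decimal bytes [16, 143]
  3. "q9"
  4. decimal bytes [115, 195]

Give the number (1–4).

2

Key "bgi" = 62 67 69 is exactly B = 3 bytes: K' = 62 67 69.
K' ⊕ ipad = 54 51 5f; K' ⊕ opad = 3e 3b 35.
m1: inner = H(54 51 5f 61 78) = dd; tag = H(3e 3b 35 dd) = 8b
m2: inner = H(54 51 5f 10 8f) = a3; tag = H(3e 3b 35 a3) = 51 ← matches
m3: inner = H(54 51 5f 71 39) = ae; tag = H(3e 3b 35 ae) = 5c
m4: inner = H(54 51 5f 73 c3) = 3a; tag = H(3e 3b 35 3a) = e8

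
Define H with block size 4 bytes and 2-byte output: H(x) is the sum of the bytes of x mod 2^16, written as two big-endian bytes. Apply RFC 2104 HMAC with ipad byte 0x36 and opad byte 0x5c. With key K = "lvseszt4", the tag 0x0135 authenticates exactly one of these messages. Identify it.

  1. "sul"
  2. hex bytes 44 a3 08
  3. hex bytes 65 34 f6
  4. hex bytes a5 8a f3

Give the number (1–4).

Key "lvseszt4" = 6c 76 73 65 73 7a 74 34 is 8 bytes > B = 4, so hash it first: H(key) = 03 4f, then zero-pad to 4 bytes: K' = 03 4f 00 00.
K' ⊕ ipad = 35 79 36 36; K' ⊕ opad = 5f 13 5c 5c.
m1: inner = H(35 79 36 36 73 75 6c) = 02 6e; tag = H(5f 13 5c 5c 02 6e) = 019a
m2: inner = H(35 79 36 36 44 a3 08) = 02 09; tag = H(5f 13 5c 5c 02 09) = 0135 ← matches
m3: inner = H(35 79 36 36 65 34 f6) = 02 a9; tag = H(5f 13 5c 5c 02 a9) = 01d5
m4: inner = H(35 79 36 36 a5 8a f3) = 03 3c; tag = H(5f 13 5c 5c 03 3c) = 0169

2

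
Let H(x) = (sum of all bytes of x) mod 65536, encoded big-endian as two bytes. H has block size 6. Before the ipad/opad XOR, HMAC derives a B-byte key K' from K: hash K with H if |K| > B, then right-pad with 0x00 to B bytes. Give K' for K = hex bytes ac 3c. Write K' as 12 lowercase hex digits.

Key hex bytes ac 3c is 2 bytes ≤ B = 6; zero-pad to 6 bytes: K' = ac 3c 00 00 00 00.

ac3c00000000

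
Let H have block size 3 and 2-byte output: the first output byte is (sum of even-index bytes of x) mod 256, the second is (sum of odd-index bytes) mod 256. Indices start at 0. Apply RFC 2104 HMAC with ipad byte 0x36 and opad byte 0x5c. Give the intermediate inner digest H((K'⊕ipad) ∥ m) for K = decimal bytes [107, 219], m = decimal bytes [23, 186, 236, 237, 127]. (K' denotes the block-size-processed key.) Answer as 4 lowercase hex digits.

3a6f

Key decimal bytes [107, 219] = 6b db is 2 bytes ≤ B = 3; zero-pad to 3 bytes: K' = 6b db 00.
K' ⊕ ipad = 5d ed 36.
Inner input = 5d ed 36 ∥ 17 ba ec ed 7f.
Inner hash: even-index sum = 570 mod 256 = 58; odd-index sum = 623 mod 256 = 111 → 3a 6f.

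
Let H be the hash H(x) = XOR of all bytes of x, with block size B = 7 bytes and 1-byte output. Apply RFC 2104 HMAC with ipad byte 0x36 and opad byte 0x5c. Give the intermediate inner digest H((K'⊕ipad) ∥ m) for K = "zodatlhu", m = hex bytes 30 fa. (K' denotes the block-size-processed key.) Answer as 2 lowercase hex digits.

Key "zodatlhu" = 7a 6f 64 61 74 6c 68 75 is 8 bytes > B = 7, so hash it first: H(key) = 15, then zero-pad to 7 bytes: K' = 15 00 00 00 00 00 00.
K' ⊕ ipad = 23 36 36 36 36 36 36.
Inner input = 23 36 36 36 36 36 36 ∥ 30 fa.
Inner hash: XOR 23⊕36⊕36⊕36⊕36⊕36⊕36⊕30⊕fa = e9.

e9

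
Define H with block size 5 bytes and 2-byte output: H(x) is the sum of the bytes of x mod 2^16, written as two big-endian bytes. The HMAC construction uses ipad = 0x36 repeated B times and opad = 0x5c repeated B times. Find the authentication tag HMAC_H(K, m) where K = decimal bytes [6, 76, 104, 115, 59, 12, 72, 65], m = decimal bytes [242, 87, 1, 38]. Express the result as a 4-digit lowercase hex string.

0229

Key decimal bytes [6, 76, 104, 115, 59, 12, 72, 65] = 06 4c 68 73 3b 0c 48 41 is 8 bytes > B = 5, so hash it first: H(key) = 01 fd, then zero-pad to 5 bytes: K' = 01 fd 00 00 00.
K' ⊕ ipad = 37 cb 36 36 36.  K' ⊕ opad = 5d a1 5c 5c 5c.
Inner input = (K'⊕ipad) ∥ m = 37 cb 36 36 36 ∥ f2 57 01 26.
Inner hash: sum = 55+203+54+54+54+242+87+1+38 = 788 → 03 14.
Outer input = (K'⊕opad) ∥ inner = 5d a1 5c 5c 5c ∥ 03 14.
Outer hash (tag): sum = 93+161+92+92+92+3+20 = 553 → 02 29.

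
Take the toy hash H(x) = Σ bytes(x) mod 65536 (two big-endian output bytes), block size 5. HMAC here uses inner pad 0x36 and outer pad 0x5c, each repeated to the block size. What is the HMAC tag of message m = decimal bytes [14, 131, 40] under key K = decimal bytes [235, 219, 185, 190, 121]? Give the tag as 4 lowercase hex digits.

0416

Key decimal bytes [235, 219, 185, 190, 121] = eb db b9 be 79 is exactly B = 5 bytes: K' = eb db b9 be 79.
K' ⊕ ipad = dd ed 8f 88 4f.  K' ⊕ opad = b7 87 e5 e2 25.
Inner input = (K'⊕ipad) ∥ m = dd ed 8f 88 4f ∥ 0e 83 28.
Inner hash: sum = 221+237+143+136+79+14+131+40 = 1001 → 03 e9.
Outer input = (K'⊕opad) ∥ inner = b7 87 e5 e2 25 ∥ 03 e9.
Outer hash (tag): sum = 183+135+229+226+37+3+233 = 1046 → 04 16.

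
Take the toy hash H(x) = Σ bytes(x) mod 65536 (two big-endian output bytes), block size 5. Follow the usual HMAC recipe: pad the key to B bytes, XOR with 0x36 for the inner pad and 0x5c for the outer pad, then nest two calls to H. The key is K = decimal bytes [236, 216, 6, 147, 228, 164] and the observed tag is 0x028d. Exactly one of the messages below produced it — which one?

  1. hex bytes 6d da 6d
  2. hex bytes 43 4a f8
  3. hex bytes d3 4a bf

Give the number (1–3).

1

Key decimal bytes [236, 216, 6, 147, 228, 164] = ec d8 06 93 e4 a4 is 6 bytes > B = 5, so hash it first: H(key) = 03 e5, then zero-pad to 5 bytes: K' = 03 e5 00 00 00.
K' ⊕ ipad = 35 d3 36 36 36; K' ⊕ opad = 5f b9 5c 5c 5c.
m1: inner = H(35 d3 36 36 36 6d da 6d) = 03 5e; tag = H(5f b9 5c 5c 5c 03 5e) = 028d ← matches
m2: inner = H(35 d3 36 36 36 43 4a f8) = 03 2f; tag = H(5f b9 5c 5c 5c 03 2f) = 025e
m3: inner = H(35 d3 36 36 36 d3 4a bf) = 03 86; tag = H(5f b9 5c 5c 5c 03 86) = 02b5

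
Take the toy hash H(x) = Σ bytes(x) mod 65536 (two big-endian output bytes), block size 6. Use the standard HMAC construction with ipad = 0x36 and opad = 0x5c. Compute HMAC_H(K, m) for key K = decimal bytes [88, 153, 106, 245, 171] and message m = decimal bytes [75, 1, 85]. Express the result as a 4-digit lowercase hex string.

03ae

Key decimal bytes [88, 153, 106, 245, 171] = 58 99 6a f5 ab is 5 bytes ≤ B = 6; zero-pad to 6 bytes: K' = 58 99 6a f5 ab 00.
K' ⊕ ipad = 6e af 5c c3 9d 36.  K' ⊕ opad = 04 c5 36 a9 f7 5c.
Inner input = (K'⊕ipad) ∥ m = 6e af 5c c3 9d 36 ∥ 4b 01 55.
Inner hash: sum = 110+175+92+195+157+54+75+1+85 = 944 → 03 b0.
Outer input = (K'⊕opad) ∥ inner = 04 c5 36 a9 f7 5c ∥ 03 b0.
Outer hash (tag): sum = 4+197+54+169+247+92+3+176 = 942 → 03 ae.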